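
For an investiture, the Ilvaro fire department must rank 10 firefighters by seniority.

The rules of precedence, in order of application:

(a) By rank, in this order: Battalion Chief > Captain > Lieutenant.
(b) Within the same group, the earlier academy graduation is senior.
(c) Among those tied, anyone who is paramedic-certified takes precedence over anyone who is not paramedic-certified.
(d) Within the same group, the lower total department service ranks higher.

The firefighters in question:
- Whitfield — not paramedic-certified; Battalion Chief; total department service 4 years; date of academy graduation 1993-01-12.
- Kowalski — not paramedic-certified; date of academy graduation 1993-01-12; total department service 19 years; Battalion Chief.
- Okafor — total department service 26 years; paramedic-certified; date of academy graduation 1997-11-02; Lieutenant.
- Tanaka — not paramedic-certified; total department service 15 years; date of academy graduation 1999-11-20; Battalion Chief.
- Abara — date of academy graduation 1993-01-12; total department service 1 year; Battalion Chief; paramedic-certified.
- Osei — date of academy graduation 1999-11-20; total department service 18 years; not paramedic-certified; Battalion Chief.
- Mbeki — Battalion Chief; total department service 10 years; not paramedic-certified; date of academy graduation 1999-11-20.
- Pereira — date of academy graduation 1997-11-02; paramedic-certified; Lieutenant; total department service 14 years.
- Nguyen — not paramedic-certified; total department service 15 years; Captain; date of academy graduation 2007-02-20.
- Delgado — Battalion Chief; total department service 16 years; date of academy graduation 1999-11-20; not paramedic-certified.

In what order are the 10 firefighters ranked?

By rank: Abara, Whitfield, Kowalski, Mbeki, Tanaka, Delgado and Osei (Battalion Chief); then Nguyen (Captain); then Pereira and Okafor (Lieutenant).
Among Abara, Whitfield, Kowalski, Mbeki, Tanaka, Delgado and Osei, by date of academy graduation (earlier first): Abara, Whitfield and Kowalski (1993-01-12) before Mbeki, Tanaka, Delgado and Osei (1999-11-20).
Among Abara, Whitfield and Kowalski, paramedic-certified before not paramedic-certified: Abara (paramedic-certified) before Whitfield and Kowalski (not paramedic-certified).
Among Whitfield and Kowalski, by total department service (lower first): Whitfield (4 years) before Kowalski (19 years).
Mbeki, Tanaka, Delgado and Osei are each not paramedic-certified, so the next rule applies.
Among Mbeki, Tanaka, Delgado and Osei, by total department service (lower first): Mbeki (10 years) before Tanaka (15 years) before Delgado (16 years) before Osei (18 years).
Pereira and Okafor both have date of academy graduation 1997-11-02, so the next rule applies.
Pereira and Okafor are each paramedic-certified, so the next rule applies.
Among Pereira and Okafor, by total department service (lower first): Pereira (14 years) before Okafor (26 years).
Full order: Abara, Whitfield, Kowalski, Mbeki, Tanaka, Delgado, Osei, Nguyen, Pereira, Okafor.

Abara, Whitfield, Kowalski, Mbeki, Tanaka, Delgado, Osei, Nguyen, Pereira, Okafor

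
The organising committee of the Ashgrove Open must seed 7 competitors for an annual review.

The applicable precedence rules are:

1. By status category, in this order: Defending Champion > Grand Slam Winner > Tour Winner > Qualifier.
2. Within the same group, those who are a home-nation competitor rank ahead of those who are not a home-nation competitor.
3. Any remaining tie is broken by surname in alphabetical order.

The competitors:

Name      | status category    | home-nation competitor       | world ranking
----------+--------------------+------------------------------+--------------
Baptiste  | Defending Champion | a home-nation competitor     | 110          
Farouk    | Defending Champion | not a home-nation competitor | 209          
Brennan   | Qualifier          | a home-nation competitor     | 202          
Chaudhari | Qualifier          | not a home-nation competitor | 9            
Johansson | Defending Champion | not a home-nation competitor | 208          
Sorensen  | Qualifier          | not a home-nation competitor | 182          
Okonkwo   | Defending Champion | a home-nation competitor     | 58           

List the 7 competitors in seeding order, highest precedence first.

By status category: Baptiste, Okonkwo, Farouk and Johansson (Defending Champion); then Brennan, Chaudhari and Sorensen (Qualifier).
Among Baptiste, Okonkwo, Farouk and Johansson, a home-nation competitor before not a home-nation competitor: Baptiste and Okonkwo (a home-nation competitor) before Farouk and Johansson (not a home-nation competitor).
Among Baptiste and Okonkwo, alphabetically by surname: Baptiste before Okonkwo.
Among Farouk and Johansson, alphabetically by surname: Farouk before Johansson.
Among Brennan, Chaudhari and Sorensen, a home-nation competitor before not a home-nation competitor: Brennan (a home-nation competitor) before Chaudhari and Sorensen (not a home-nation competitor).
Among Chaudhari and Sorensen, alphabetically by surname: Chaudhari before Sorensen.
Full order: Baptiste, Okonkwo, Farouk, Johansson, Brennan, Chaudhari, Sorensen.

Baptiste, Okonkwo, Farouk, Johansson, Brennan, Chaudhari, Sorensen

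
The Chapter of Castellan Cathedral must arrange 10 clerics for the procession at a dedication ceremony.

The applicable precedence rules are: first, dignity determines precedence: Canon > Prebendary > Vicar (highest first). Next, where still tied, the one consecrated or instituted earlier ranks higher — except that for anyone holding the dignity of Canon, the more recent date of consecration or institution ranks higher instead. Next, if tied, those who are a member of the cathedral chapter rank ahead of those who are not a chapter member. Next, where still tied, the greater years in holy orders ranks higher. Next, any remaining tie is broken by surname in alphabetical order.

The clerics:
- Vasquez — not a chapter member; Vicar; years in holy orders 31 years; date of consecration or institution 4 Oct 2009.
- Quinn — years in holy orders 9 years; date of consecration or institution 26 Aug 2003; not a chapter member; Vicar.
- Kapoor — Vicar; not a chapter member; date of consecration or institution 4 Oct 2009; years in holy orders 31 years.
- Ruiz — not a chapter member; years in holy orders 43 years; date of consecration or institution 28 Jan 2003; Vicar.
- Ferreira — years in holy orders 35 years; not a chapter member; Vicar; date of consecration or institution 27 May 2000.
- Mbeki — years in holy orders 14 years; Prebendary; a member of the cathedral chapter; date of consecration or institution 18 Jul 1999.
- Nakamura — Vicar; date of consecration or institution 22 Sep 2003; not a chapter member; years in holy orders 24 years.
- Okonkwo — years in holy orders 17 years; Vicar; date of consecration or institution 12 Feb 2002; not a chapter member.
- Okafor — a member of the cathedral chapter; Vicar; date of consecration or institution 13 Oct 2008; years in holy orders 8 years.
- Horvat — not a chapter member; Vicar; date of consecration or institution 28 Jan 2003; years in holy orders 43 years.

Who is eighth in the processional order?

By dignity: Mbeki (Prebendary); then Ferreira, Okonkwo, Horvat, Ruiz, Quinn, Nakamura, Okafor, Kapoor and Vasquez (Vicar).
Among Ferreira, Okonkwo, Horvat, Ruiz, Quinn, Nakamura, Okafor, Kapoor and Vasquez, by date of consecration or institution (earlier first): Ferreira (27 May 2000) before Okonkwo (12 Feb 2002) before Horvat and Ruiz (28 Jan 2003) before Quinn (26 Aug 2003) before Nakamura (22 Sep 2003) before Okafor (13 Oct 2008) before Kapoor and Vasquez (4 Oct 2009).
Horvat and Ruiz are each not a chapter member, so the next rule applies.
Horvat and Ruiz both have years in holy orders 43 years, so the next rule applies.
Among Horvat and Ruiz, alphabetically by surname: Horvat before Ruiz.
Kapoor and Vasquez are each not a chapter member, so the next rule applies.
Kapoor and Vasquez both have years in holy orders 31 years, so the next rule applies.
Among Kapoor and Vasquez, alphabetically by surname: Kapoor before Vasquez.
Order: Mbeki, Ferreira, Okonkwo, Horvat, Ruiz, Quinn, Nakamura, Okafor, Kapoor, Vasquez.

Okafor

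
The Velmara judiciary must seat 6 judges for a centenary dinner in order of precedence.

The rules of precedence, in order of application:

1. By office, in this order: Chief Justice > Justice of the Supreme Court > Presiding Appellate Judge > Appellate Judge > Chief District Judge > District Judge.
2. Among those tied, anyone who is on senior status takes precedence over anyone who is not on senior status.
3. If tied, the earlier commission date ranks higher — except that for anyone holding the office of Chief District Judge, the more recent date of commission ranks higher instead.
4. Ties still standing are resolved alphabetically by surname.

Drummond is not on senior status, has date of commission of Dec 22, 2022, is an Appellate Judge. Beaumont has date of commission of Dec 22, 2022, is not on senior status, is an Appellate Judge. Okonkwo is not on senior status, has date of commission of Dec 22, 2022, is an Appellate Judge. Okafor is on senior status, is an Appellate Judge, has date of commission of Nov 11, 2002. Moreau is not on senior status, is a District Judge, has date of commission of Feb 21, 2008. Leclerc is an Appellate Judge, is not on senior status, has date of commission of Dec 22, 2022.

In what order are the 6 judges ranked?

By office: Okafor, Beaumont, Drummond, Leclerc and Okonkwo (Appellate Judge); then Moreau (District Judge).
Among Okafor, Beaumont, Drummond, Leclerc and Okonkwo, on senior status before not on senior status: Okafor (on senior status) before Beaumont, Drummond, Leclerc and Okonkwo (not on senior status).
Beaumont, Drummond, Leclerc and Okonkwo all have date of commission Dec 22, 2022, so the next rule applies.
Among Beaumont, Drummond, Leclerc and Okonkwo, alphabetically by surname: Beaumont before Drummond before Leclerc before Okonkwo.
Full order: Okafor, Beaumont, Drummond, Leclerc, Okonkwo, Moreau.

Okafor, Beaumont, Drummond, Leclerc, Okonkwo, Moreau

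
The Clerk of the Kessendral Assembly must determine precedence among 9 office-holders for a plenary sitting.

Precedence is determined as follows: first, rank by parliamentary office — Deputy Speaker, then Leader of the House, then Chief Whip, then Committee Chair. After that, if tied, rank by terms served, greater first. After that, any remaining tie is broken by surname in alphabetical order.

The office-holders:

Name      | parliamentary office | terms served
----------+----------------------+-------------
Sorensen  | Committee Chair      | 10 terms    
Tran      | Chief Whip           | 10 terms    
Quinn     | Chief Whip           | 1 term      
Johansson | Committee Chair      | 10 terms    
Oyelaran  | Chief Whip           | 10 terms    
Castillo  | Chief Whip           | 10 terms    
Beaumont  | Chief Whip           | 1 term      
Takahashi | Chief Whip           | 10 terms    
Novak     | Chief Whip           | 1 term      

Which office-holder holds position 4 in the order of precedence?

By parliamentary office: Castillo, Oyelaran, Takahashi, Tran, Beaumont, Novak and Quinn (Chief Whip); then Johansson and Sorensen (Committee Chair).
Among Castillo, Oyelaran, Takahashi, Tran, Beaumont, Novak and Quinn, by terms served (higher first): Castillo, Oyelaran, Takahashi and Tran (10 terms) before Beaumont, Novak and Quinn (1 term).
Among Castillo, Oyelaran, Takahashi and Tran, alphabetically by surname: Castillo before Oyelaran before Takahashi before Tran.
Among Beaumont, Novak and Quinn, alphabetically by surname: Beaumont before Novak before Quinn.
Johansson and Sorensen both have terms served 10 terms, so the next rule applies.
Among Johansson and Sorensen, alphabetically by surname: Johansson before Sorensen.
Order: Castillo, Oyelaran, Takahashi, Tran, Beaumont, Novak, Quinn, Johansson, Sorensen.

Tran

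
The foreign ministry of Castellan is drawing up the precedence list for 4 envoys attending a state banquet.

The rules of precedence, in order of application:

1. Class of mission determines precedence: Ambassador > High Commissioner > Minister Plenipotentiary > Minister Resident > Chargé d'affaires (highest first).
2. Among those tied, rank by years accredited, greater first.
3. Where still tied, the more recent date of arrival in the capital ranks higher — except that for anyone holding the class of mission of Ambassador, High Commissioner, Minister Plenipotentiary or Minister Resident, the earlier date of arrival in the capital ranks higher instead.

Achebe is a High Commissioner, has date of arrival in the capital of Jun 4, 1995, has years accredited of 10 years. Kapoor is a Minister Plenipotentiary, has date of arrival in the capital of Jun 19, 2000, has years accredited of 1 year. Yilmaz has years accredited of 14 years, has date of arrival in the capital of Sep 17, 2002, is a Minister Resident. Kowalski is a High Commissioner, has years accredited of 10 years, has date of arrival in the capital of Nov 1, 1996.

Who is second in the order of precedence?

By class of mission: Achebe and Kowalski (High Commissioner); then Kapoor (Minister Plenipotentiary); then Yilmaz (Minister Resident).
Achebe and Kowalski both have years accredited 10 years, so the next rule applies.
Among Achebe and Kowalski, by date of arrival in the capital (earlier first) (reversed rule for this group): Achebe (Jun 4, 1995) before Kowalski (Nov 1, 1996).
Order: Achebe, Kowalski, Kapoor, Yilmaz.

Kowalski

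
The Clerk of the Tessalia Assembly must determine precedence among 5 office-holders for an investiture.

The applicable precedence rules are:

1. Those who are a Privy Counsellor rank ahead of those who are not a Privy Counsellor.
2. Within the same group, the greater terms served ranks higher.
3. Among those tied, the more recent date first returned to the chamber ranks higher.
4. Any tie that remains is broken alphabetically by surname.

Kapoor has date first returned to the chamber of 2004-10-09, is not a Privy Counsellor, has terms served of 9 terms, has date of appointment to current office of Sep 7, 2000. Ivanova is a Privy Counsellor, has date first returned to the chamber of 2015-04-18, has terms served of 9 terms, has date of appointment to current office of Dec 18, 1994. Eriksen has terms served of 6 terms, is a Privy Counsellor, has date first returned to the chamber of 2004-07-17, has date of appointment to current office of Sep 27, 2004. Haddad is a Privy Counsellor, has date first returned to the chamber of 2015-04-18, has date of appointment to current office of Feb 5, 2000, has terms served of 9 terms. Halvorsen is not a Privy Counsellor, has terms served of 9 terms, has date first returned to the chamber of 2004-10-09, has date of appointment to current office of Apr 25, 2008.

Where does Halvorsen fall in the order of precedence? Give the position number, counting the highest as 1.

4

By the first rule: Haddad, Ivanova and Eriksen (each a Privy Counsellor); then Halvorsen and Kapoor (both not a Privy Counsellor).
Among Haddad, Ivanova and Eriksen, by terms served (higher first): Haddad and Ivanova (9 terms) before Eriksen (6 terms).
Haddad and Ivanova both have date first returned to the chamber 2015-04-18, so the next rule applies.
Among Haddad and Ivanova, alphabetically by surname: Haddad before Ivanova.
Halvorsen and Kapoor both have terms served 9 terms, so the next rule applies.
Halvorsen and Kapoor both have date first returned to the chamber 2004-10-09, so the next rule applies.
Among Halvorsen and Kapoor, alphabetically by surname: Halvorsen before Kapoor.
Order: Haddad, Ivanova, Eriksen, Halvorsen, Kapoor. So position 4.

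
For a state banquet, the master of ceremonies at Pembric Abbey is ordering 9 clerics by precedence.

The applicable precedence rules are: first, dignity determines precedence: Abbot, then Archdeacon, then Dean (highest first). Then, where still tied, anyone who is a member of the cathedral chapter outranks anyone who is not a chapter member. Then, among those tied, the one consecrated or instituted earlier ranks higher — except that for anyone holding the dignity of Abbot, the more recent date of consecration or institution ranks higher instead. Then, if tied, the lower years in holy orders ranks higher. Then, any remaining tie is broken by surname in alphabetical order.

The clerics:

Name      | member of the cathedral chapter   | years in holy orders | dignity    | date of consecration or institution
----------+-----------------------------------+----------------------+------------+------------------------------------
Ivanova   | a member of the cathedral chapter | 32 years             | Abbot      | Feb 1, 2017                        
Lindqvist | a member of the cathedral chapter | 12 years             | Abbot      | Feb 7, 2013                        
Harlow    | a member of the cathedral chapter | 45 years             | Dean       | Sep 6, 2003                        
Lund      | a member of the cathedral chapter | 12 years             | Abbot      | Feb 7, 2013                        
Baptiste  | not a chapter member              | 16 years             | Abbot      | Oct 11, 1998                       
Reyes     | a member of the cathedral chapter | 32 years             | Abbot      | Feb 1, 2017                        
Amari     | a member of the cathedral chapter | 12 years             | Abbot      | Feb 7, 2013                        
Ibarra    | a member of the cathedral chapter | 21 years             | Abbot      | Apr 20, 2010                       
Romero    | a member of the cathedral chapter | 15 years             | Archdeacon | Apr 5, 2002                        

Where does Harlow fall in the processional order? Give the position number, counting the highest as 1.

9

By dignity: Ivanova, Reyes, Amari, Lindqvist, Lund, Ibarra and Baptiste (Abbot); then Romero (Archdeacon); then Harlow (Dean).
Among Ivanova, Reyes, Amari, Lindqvist, Lund, Ibarra and Baptiste, a member of the cathedral chapter before not a chapter member: Ivanova, Reyes, Amari, Lindqvist, Lund and Ibarra (a member of the cathedral chapter) before Baptiste (not a chapter member).
Among Ivanova, Reyes, Amari, Lindqvist, Lund and Ibarra, by date of consecration or institution (later first) (reversed rule for this group): Ivanova and Reyes (Feb 1, 2017) before Amari, Lindqvist and Lund (Feb 7, 2013) before Ibarra (Apr 20, 2010).
Ivanova and Reyes both have years in holy orders 32 years, so the next rule applies.
Among Ivanova and Reyes, alphabetically by surname: Ivanova before Reyes.
Amari, Lindqvist and Lund all have years in holy orders 12 years, so the next rule applies.
Among Amari, Lindqvist and Lund, alphabetically by surname: Amari before Lindqvist before Lund.
Order: Ivanova, Reyes, Amari, Lindqvist, Lund, Ibarra, Baptiste, Romero, Harlow. So position 9.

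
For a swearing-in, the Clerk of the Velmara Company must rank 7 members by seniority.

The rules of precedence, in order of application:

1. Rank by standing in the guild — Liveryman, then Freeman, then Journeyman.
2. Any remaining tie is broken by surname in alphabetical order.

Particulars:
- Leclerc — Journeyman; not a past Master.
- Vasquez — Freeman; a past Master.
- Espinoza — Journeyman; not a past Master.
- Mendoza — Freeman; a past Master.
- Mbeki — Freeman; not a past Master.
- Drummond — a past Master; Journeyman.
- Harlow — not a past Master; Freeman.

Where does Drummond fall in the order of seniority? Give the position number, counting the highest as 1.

5

By standing in the guild: Harlow, Mbeki, Mendoza and Vasquez (Freeman); then Drummond, Espinoza and Leclerc (Journeyman).
Among Harlow, Mbeki, Mendoza and Vasquez, alphabetically by surname: Harlow before Mbeki before Mendoza before Vasquez.
Among Drummond, Espinoza and Leclerc, alphabetically by surname: Drummond before Espinoza before Leclerc.
Order: Harlow, Mbeki, Mendoza, Vasquez, Drummond, Espinoza, Leclerc. So position 5.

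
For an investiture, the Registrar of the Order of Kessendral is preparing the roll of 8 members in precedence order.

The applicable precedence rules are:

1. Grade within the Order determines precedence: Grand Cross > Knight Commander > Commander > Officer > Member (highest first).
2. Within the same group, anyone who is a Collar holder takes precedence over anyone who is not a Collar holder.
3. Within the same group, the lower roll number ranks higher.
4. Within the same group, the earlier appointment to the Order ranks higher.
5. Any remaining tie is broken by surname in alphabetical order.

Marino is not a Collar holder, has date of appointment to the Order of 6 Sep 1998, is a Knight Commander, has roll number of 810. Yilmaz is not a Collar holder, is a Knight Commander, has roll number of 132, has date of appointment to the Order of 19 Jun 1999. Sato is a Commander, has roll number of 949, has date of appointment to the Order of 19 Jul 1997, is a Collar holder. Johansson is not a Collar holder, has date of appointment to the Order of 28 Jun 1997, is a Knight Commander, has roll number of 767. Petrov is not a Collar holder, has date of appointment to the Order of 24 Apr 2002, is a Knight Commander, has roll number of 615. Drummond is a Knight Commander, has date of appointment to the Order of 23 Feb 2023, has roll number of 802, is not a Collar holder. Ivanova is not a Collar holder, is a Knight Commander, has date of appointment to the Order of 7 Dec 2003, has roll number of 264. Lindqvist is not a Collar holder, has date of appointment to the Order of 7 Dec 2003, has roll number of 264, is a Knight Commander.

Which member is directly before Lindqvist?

Ivanova

By grade within the Order: Yilmaz, Ivanova, Lindqvist, Petrov, Johansson, Drummond and Marino (Knight Commander); then Sato (Commander).
Yilmaz, Ivanova, Lindqvist, Petrov, Johansson, Drummond and Marino are each not a Collar holder, so the next rule applies.
Among Yilmaz, Ivanova, Lindqvist, Petrov, Johansson, Drummond and Marino, by roll number (lower first): Yilmaz (132) before Ivanova and Lindqvist (264) before Petrov (615) before Johansson (767) before Drummond (802) before Marino (810).
Ivanova and Lindqvist both have date of appointment to the Order 7 Dec 2003, so the next rule applies.
Among Ivanova and Lindqvist, alphabetically by surname: Ivanova before Lindqvist.
Order: Yilmaz, Ivanova, Lindqvist, Petrov, Johansson, Drummond, Marino, Sato.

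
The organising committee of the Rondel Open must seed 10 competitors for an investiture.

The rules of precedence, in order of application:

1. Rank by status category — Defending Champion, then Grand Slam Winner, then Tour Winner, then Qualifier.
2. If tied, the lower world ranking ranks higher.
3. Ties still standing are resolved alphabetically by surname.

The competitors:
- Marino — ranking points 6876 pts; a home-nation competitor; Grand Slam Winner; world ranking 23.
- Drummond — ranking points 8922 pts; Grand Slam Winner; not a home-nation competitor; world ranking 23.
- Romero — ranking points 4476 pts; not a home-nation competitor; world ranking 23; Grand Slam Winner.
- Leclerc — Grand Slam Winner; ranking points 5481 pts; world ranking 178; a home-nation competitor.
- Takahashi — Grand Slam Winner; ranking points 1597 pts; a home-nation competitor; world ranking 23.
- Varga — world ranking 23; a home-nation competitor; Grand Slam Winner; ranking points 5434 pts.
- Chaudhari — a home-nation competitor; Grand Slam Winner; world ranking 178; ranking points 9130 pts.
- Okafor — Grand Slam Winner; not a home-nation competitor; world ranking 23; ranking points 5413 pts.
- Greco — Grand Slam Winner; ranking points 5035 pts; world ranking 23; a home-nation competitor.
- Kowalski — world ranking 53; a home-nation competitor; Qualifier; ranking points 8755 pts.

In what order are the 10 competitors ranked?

By status category: Drummond, Greco, Marino, Okafor, Romero, Takahashi, Varga, Chaudhari and Leclerc (Grand Slam Winner); then Kowalski (Qualifier).
Among Drummond, Greco, Marino, Okafor, Romero, Takahashi, Varga, Chaudhari and Leclerc, by world ranking (lower first): Drummond, Greco, Marino, Okafor, Romero, Takahashi and Varga (23) before Chaudhari and Leclerc (178).
Among Drummond, Greco, Marino, Okafor, Romero, Takahashi and Varga, alphabetically by surname: Drummond before Greco before Marino before Okafor before Romero before Takahashi before Varga.
Among Chaudhari and Leclerc, alphabetically by surname: Chaudhari before Leclerc.
Full order: Drummond, Greco, Marino, Okafor, Romero, Takahashi, Varga, Chaudhari, Leclerc, Kowalski.

Drummond, Greco, Marino, Okafor, Romero, Takahashi, Varga, Chaudhari, Leclerc, Kowalski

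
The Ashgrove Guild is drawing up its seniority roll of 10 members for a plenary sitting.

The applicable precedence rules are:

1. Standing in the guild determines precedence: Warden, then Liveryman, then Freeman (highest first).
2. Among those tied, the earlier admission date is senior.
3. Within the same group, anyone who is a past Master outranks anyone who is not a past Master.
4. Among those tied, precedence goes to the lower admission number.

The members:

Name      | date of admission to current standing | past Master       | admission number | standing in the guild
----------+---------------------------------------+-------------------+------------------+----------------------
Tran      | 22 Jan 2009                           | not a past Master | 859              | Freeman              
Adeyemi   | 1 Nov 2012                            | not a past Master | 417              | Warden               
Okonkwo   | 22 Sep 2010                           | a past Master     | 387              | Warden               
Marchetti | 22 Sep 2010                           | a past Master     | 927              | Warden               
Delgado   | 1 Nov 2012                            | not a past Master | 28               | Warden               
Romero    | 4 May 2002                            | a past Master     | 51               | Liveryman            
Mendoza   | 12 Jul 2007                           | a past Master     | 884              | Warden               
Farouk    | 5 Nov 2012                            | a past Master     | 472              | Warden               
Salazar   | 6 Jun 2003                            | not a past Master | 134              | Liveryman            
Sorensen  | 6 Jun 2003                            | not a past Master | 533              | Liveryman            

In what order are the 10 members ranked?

Mendoza, Okonkwo, Marchetti, Delgado, Adeyemi, Farouk, Romero, Salazar, Sorensen, Tran

By standing in the guild: Mendoza, Okonkwo, Marchetti, Delgado, Adeyemi and Farouk (Warden); then Romero, Salazar and Sorensen (Liveryman); then Tran (Freeman).
Among Mendoza, Okonkwo, Marchetti, Delgado, Adeyemi and Farouk, by date of admission to current standing (earlier first): Mendoza (12 Jul 2007) before Okonkwo and Marchetti (22 Sep 2010) before Delgado and Adeyemi (1 Nov 2012) before Farouk (5 Nov 2012).
Okonkwo and Marchetti are each a past Master, so the next rule applies.
Among Okonkwo and Marchetti, by admission number (lower first): Okonkwo (387) before Marchetti (927).
Delgado and Adeyemi are each not a past Master, so the next rule applies.
Among Delgado and Adeyemi, by admission number (lower first): Delgado (28) before Adeyemi (417).
Among Romero, Salazar and Sorensen, by date of admission to current standing (earlier first): Romero (4 May 2002) before Salazar and Sorensen (6 Jun 2003).
Salazar and Sorensen are each not a past Master, so the next rule applies.
Among Salazar and Sorensen, by admission number (lower first): Salazar (134) before Sorensen (533).
Full order: Mendoza, Okonkwo, Marchetti, Delgado, Adeyemi, Farouk, Romero, Salazar, Sorensen, Tran.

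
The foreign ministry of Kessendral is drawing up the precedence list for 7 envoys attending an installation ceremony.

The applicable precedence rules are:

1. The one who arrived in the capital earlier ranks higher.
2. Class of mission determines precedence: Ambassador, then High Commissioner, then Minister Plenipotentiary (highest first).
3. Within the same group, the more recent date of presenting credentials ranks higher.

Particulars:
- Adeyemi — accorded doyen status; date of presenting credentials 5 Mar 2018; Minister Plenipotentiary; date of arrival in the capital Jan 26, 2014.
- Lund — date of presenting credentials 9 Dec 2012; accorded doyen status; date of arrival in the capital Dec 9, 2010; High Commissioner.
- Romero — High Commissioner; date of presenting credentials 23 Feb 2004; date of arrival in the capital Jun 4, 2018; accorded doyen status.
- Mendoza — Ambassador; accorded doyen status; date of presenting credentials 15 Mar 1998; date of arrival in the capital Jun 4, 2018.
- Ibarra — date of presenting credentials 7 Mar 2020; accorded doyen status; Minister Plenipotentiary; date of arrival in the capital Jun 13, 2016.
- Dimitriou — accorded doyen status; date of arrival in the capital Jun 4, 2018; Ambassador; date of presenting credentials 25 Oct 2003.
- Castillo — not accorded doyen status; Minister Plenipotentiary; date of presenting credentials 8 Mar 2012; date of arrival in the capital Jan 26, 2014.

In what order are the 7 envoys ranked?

By date of arrival in the capital (earlier first): Lund (Dec 9, 2010); then Adeyemi and Castillo (both Jan 26, 2014); then Ibarra (Jun 13, 2016); then Dimitriou, Mendoza and Romero (each Jun 4, 2018).
Adeyemi and Castillo are each Minister Plenipotentiary, so the next rule applies.
Among Adeyemi and Castillo, by date of presenting credentials (later first): Adeyemi (5 Mar 2018) before Castillo (8 Mar 2012).
Among Dimitriou, Mendoza and Romero, by class of mission: Dimitriou and Mendoza (Ambassador) before Romero (High Commissioner).
Among Dimitriou and Mendoza, by date of presenting credentials (later first): Dimitriou (25 Oct 2003) before Mendoza (15 Mar 1998).
Full order: Lund, Adeyemi, Castillo, Ibarra, Dimitriou, Mendoza, Romero.

Lund, Adeyemi, Castillo, Ibarra, Dimitriou, Mendoza, Romero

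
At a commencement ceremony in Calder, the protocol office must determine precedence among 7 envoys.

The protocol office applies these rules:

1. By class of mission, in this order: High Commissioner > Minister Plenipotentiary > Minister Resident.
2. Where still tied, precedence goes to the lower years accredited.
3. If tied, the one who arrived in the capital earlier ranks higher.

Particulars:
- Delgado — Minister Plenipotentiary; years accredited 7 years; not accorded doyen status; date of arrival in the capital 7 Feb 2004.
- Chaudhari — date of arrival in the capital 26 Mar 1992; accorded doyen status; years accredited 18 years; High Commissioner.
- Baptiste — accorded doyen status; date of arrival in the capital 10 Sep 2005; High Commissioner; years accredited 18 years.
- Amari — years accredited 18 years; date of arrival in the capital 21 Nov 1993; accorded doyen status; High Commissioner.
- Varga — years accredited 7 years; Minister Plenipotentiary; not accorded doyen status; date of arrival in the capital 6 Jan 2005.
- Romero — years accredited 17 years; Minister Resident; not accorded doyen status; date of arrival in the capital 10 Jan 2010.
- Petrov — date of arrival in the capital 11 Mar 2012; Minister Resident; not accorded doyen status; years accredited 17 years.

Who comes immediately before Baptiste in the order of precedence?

Amari

By class of mission: Chaudhari, Amari and Baptiste (High Commissioner); then Delgado and Varga (Minister Plenipotentiary); then Romero and Petrov (Minister Resident).
Chaudhari, Amari and Baptiste all have years accredited 18 years, so the next rule applies.
Among Chaudhari, Amari and Baptiste, by date of arrival in the capital (earlier first): Chaudhari (26 Mar 1992) before Amari (21 Nov 1993) before Baptiste (10 Sep 2005).
Delgado and Varga both have years accredited 7 years, so the next rule applies.
Among Delgado and Varga, by date of arrival in the capital (earlier first): Delgado (7 Feb 2004) before Varga (6 Jan 2005).
Romero and Petrov both have years accredited 17 years, so the next rule applies.
Among Romero and Petrov, by date of arrival in the capital (earlier first): Romero (10 Jan 2010) before Petrov (11 Mar 2012).
Order: Chaudhari, Amari, Baptiste, Delgado, Varga, Romero, Petrov.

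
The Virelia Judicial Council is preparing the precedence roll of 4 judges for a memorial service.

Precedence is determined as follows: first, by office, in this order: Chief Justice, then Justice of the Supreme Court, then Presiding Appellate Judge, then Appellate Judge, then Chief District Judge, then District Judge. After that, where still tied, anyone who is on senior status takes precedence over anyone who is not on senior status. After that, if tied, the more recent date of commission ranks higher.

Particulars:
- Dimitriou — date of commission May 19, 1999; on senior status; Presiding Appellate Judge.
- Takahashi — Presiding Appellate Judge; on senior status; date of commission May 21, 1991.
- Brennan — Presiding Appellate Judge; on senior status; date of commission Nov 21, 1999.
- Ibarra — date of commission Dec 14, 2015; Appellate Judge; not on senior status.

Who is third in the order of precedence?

Takahashi

By office: Brennan, Dimitriou and Takahashi (Presiding Appellate Judge); then Ibarra (Appellate Judge).
Brennan, Dimitriou and Takahashi are each on senior status, so the next rule applies.
Among Brennan, Dimitriou and Takahashi, by date of commission (later first): Brennan (Nov 21, 1999) before Dimitriou (May 19, 1999) before Takahashi (May 21, 1991).
Order: Brennan, Dimitriou, Takahashi, Ibarra.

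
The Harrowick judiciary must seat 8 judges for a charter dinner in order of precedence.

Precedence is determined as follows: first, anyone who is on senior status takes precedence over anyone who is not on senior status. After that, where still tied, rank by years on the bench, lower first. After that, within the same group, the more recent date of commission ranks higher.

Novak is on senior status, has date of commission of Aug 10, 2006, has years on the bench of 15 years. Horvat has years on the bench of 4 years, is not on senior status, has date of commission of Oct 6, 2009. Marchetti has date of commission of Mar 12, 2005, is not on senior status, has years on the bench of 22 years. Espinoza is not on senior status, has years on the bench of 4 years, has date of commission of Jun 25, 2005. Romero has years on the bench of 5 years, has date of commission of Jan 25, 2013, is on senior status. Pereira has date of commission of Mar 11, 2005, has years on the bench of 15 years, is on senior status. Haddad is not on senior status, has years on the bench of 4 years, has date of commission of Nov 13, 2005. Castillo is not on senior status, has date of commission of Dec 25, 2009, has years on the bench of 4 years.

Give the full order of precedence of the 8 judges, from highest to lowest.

Romero, Novak, Pereira, Castillo, Horvat, Haddad, Espinoza, Marchetti

By the first rule: Romero, Novak and Pereira (each on senior status); then Castillo, Horvat, Haddad, Espinoza and Marchetti (each not on senior status).
Among Romero, Novak and Pereira, by years on the bench (lower first): Romero (5 years) before Novak and Pereira (15 years).
Among Novak and Pereira, by date of commission (later first): Novak (Aug 10, 2006) before Pereira (Mar 11, 2005).
Among Castillo, Horvat, Haddad, Espinoza and Marchetti, by years on the bench (lower first): Castillo, Horvat, Haddad and Espinoza (4 years) before Marchetti (22 years).
Among Castillo, Horvat, Haddad and Espinoza, by date of commission (later first): Castillo (Dec 25, 2009) before Horvat (Oct 6, 2009) before Haddad (Nov 13, 2005) before Espinoza (Jun 25, 2005).
Full order: Romero, Novak, Pereira, Castillo, Horvat, Haddad, Espinoza, Marchetti.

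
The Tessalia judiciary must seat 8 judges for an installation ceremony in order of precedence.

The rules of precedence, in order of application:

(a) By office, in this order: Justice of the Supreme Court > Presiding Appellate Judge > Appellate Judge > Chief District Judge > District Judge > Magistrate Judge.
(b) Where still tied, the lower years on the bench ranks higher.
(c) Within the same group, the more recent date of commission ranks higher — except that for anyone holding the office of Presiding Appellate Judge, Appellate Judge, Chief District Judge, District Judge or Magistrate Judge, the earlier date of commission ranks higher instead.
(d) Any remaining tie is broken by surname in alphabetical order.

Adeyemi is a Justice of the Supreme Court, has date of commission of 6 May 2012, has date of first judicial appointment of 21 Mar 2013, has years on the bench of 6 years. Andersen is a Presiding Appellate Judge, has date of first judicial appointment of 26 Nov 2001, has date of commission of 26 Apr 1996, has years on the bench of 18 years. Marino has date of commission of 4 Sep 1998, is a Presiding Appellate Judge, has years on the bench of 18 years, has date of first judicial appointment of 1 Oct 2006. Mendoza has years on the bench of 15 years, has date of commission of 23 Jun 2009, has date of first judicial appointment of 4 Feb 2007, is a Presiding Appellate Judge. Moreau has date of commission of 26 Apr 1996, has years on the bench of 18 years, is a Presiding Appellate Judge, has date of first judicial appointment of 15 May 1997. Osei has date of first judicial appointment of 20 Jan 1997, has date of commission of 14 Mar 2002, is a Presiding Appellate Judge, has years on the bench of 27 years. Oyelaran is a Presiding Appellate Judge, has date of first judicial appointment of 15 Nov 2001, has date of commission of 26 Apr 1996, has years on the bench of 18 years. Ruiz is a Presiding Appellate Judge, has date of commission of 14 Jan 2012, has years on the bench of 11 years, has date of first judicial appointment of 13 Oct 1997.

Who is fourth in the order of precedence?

By office: Adeyemi (Justice of the Supreme Court); then Ruiz, Mendoza, Andersen, Moreau, Oyelaran, Marino and Osei (Presiding Appellate Judge).
Among Ruiz, Mendoza, Andersen, Moreau, Oyelaran, Marino and Osei, by years on the bench (lower first): Ruiz (11 years) before Mendoza (15 years) before Andersen, Moreau, Oyelaran and Marino (18 years) before Osei (27 years).
Among Andersen, Moreau, Oyelaran and Marino, by date of commission (earlier first) (reversed rule for this group): Andersen, Moreau and Oyelaran (26 Apr 1996) before Marino (4 Sep 1998).
Among Andersen, Moreau and Oyelaran, alphabetically by surname: Andersen before Moreau before Oyelaran.
Order: Adeyemi, Ruiz, Mendoza, Andersen, Moreau, Oyelaran, Marino, Osei.

Andersen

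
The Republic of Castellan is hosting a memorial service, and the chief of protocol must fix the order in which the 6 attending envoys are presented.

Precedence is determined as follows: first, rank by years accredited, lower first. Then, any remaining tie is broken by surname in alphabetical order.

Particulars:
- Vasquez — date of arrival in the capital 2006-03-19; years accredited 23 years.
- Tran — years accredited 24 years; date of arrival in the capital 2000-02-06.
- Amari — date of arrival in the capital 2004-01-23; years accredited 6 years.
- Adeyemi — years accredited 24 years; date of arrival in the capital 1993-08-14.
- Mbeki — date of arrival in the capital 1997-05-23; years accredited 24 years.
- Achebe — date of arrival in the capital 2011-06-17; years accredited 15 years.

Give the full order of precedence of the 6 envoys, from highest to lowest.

By years accredited (lower first): Amari (6 years); then Achebe (15 years); then Vasquez (23 years); then Adeyemi, Mbeki and Tran (each 24 years).
Among Adeyemi, Mbeki and Tran, alphabetically by surname: Adeyemi before Mbeki before Tran.
Full order: Amari, Achebe, Vasquez, Adeyemi, Mbeki, Tran.

Amari, Achebe, Vasquez, Adeyemi, Mbeki, Tran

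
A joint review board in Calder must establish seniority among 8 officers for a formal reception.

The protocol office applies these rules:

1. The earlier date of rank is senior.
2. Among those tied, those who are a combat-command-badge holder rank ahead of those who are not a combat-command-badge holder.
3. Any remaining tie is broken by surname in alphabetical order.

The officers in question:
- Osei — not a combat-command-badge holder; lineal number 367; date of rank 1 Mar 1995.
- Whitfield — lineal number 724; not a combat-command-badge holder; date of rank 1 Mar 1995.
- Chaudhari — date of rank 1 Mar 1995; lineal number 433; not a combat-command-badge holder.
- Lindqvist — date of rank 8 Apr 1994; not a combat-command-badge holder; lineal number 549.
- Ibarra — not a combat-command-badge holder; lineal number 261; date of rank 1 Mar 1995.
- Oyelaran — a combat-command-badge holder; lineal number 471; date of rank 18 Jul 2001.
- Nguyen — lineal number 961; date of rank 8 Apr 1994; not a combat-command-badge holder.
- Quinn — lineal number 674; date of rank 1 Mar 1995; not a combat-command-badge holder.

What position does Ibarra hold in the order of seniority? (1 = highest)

By date of rank (earlier first): Lindqvist and Nguyen (both 8 Apr 1994); then Chaudhari, Ibarra, Osei, Quinn and Whitfield (each 1 Mar 1995); then Oyelaran (18 Jul 2001).
Lindqvist and Nguyen are each not a combat-command-badge holder, so the next rule applies.
Among Lindqvist and Nguyen, alphabetically by surname: Lindqvist before Nguyen.
Chaudhari, Ibarra, Osei, Quinn and Whitfield are each not a combat-command-badge holder, so the next rule applies.
Among Chaudhari, Ibarra, Osei, Quinn and Whitfield, alphabetically by surname: Chaudhari before Ibarra before Osei before Quinn before Whitfield.
Order: Lindqvist, Nguyen, Chaudhari, Ibarra, Osei, Quinn, Whitfield, Oyelaran. So position 4.

4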